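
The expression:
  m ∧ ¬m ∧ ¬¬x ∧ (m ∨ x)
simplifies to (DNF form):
False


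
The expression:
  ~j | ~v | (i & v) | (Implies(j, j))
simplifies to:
True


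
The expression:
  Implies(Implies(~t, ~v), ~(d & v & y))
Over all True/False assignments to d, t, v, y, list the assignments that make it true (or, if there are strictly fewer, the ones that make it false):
is false only for:
  d=True, t=True, v=True, y=True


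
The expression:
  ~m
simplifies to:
~m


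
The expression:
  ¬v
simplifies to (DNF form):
¬v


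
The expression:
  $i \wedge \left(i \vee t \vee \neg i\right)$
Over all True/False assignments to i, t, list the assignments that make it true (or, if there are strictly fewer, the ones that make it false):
is true only for:
  i=True, t=False;
  i=True, t=True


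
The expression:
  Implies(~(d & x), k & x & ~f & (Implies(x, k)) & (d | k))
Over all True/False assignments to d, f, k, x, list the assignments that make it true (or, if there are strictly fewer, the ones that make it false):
is true only for:
  d=False, f=False, k=True, x=True;
  d=True, f=False, k=False, x=True;
  d=True, f=False, k=True, x=True;
  d=True, f=True, k=False, x=True;
  d=True, f=True, k=True, x=True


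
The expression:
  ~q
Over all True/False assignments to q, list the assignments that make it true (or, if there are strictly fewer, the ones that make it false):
is true only for:
  q=False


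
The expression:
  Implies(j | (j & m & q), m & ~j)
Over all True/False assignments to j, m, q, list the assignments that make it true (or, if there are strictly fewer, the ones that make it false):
is true only for:
  j=False, m=False, q=False;
  j=False, m=False, q=True;
  j=False, m=True, q=False;
  j=False, m=True, q=True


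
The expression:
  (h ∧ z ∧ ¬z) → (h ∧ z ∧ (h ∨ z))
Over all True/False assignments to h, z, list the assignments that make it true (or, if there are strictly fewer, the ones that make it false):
is always true.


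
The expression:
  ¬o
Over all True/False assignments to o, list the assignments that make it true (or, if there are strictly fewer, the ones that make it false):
is true only for:
  o=False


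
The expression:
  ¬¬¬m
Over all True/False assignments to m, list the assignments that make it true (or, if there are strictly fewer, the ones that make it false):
is true only for:
  m=False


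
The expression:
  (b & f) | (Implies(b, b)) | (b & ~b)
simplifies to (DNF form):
True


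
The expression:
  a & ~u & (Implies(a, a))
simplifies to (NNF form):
a & ~u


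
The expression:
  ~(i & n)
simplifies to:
~i | ~n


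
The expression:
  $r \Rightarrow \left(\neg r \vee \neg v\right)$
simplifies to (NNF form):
$\neg r \vee \neg v$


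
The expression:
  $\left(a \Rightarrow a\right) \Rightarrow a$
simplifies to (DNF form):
$a$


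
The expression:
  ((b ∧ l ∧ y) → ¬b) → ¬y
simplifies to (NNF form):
(b ∧ l) ∨ ¬y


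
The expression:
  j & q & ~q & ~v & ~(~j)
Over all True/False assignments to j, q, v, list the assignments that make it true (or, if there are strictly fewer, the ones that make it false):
is never true.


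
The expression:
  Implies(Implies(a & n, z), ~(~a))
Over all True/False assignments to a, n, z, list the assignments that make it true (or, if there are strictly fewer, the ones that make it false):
is true only for:
  a=True, n=False, z=False;
  a=True, n=False, z=True;
  a=True, n=True, z=False;
  a=True, n=True, z=True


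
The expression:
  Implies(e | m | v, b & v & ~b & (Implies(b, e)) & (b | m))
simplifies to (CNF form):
~e & ~m & ~v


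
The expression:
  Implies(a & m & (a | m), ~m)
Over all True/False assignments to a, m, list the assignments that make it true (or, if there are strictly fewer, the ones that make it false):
is false only for:
  a=True, m=True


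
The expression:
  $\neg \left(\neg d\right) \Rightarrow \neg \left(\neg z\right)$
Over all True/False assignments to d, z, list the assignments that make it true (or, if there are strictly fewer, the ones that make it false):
is false only for:
  d=True, z=False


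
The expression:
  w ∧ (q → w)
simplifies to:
w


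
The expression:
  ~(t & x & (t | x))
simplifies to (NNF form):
~t | ~x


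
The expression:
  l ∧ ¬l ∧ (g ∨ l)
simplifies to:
False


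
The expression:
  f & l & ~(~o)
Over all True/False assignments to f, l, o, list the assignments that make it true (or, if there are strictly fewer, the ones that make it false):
is true only for:
  f=True, l=True, o=True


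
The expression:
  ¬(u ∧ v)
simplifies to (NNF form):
¬u ∨ ¬v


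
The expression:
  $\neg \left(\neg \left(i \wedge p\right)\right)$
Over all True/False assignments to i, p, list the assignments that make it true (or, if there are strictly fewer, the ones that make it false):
is true only for:
  i=True, p=True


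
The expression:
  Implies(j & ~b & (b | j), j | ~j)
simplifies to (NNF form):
True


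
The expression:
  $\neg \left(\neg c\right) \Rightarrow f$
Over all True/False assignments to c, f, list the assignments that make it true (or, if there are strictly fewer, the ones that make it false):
is false only for:
  c=True, f=False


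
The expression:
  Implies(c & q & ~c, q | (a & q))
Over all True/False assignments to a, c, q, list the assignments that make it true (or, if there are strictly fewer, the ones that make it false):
is always true.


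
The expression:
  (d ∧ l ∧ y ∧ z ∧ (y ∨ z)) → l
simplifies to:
True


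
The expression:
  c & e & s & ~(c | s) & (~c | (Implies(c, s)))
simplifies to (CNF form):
False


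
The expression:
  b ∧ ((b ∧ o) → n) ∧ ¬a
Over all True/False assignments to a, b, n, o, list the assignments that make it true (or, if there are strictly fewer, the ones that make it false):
is true only for:
  a=False, b=True, n=False, o=False;
  a=False, b=True, n=True, o=False;
  a=False, b=True, n=True, o=True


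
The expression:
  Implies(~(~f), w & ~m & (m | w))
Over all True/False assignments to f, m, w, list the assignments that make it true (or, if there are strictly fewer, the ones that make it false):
is false only for:
  f=True, m=False, w=False;
  f=True, m=True, w=False;
  f=True, m=True, w=True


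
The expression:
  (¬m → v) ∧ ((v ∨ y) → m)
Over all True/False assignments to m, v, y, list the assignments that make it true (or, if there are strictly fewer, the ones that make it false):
is true only for:
  m=True, v=False, y=False;
  m=True, v=False, y=True;
  m=True, v=True, y=False;
  m=True, v=True, y=True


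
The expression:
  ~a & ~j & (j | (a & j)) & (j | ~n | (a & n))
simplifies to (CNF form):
False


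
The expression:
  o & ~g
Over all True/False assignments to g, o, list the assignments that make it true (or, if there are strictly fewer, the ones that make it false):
is true only for:
  g=False, o=True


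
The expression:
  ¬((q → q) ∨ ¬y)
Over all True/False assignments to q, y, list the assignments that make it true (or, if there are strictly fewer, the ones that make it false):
is never true.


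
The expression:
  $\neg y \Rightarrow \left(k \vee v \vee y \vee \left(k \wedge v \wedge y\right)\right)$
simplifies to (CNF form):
$k \vee v \vee y$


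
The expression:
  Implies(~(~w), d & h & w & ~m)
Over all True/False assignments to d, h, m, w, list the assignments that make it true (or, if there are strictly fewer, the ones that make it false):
is false only for:
  d=False, h=False, m=False, w=True;
  d=False, h=False, m=True, w=True;
  d=False, h=True, m=False, w=True;
  d=False, h=True, m=True, w=True;
  d=True, h=False, m=False, w=True;
  d=True, h=False, m=True, w=True;
  d=True, h=True, m=True, w=True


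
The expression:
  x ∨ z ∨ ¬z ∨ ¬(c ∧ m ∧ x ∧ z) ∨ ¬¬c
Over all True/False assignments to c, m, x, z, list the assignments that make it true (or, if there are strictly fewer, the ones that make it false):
is always true.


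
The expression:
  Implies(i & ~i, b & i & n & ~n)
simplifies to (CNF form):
True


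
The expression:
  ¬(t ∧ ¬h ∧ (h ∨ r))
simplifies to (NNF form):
h ∨ ¬r ∨ ¬t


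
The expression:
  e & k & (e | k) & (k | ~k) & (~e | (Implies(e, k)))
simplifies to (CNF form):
e & k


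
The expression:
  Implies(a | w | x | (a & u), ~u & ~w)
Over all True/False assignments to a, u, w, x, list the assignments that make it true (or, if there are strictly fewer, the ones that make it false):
is true only for:
  a=False, u=False, w=False, x=False;
  a=False, u=False, w=False, x=True;
  a=False, u=True, w=False, x=False;
  a=True, u=False, w=False, x=False;
  a=True, u=False, w=False, x=True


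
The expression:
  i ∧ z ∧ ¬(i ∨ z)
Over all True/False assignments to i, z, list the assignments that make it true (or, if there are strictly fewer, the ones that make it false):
is never true.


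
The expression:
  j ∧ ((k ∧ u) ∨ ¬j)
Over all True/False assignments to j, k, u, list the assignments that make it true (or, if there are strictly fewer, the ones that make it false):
is true only for:
  j=True, k=True, u=True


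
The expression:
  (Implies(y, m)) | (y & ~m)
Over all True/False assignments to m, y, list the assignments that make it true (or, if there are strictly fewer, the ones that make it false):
is always true.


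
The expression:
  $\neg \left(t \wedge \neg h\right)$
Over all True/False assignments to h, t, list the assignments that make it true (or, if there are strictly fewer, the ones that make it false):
is false only for:
  h=False, t=True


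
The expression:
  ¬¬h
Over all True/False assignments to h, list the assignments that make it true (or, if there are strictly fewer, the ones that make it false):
is true only for:
  h=True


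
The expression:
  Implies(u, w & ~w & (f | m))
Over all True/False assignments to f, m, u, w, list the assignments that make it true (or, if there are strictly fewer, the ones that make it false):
is true only for:
  f=False, m=False, u=False, w=False;
  f=False, m=False, u=False, w=True;
  f=False, m=True, u=False, w=False;
  f=False, m=True, u=False, w=True;
  f=True, m=False, u=False, w=False;
  f=True, m=False, u=False, w=True;
  f=True, m=True, u=False, w=False;
  f=True, m=True, u=False, w=True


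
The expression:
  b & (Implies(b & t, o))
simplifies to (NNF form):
b & (o | ~t)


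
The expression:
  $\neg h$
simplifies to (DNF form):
$\neg h$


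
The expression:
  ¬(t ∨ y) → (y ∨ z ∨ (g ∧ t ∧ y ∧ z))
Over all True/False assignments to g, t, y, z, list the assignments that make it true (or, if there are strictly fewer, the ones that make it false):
is false only for:
  g=False, t=False, y=False, z=False;
  g=True, t=False, y=False, z=False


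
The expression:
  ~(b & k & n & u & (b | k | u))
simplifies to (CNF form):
~b | ~k | ~n | ~u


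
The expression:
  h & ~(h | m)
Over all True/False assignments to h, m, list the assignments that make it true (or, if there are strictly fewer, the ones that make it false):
is never true.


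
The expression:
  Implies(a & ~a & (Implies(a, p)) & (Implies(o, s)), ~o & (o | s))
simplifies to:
True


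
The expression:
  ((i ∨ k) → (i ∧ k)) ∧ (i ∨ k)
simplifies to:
i ∧ k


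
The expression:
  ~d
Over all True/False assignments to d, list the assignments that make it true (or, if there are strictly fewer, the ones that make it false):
is true only for:
  d=False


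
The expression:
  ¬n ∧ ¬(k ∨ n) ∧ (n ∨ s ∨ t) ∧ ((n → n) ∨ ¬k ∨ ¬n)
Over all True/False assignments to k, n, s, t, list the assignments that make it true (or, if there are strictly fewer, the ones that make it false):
is true only for:
  k=False, n=False, s=False, t=True;
  k=False, n=False, s=True, t=False;
  k=False, n=False, s=True, t=True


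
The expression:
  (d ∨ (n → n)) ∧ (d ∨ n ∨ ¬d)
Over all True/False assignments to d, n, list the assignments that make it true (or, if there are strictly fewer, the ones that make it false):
is always true.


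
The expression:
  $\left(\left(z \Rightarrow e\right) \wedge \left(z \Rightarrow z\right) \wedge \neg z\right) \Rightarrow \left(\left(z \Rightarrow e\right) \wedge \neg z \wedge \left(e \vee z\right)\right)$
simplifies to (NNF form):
$e \vee z$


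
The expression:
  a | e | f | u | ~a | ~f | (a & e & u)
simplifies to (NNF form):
True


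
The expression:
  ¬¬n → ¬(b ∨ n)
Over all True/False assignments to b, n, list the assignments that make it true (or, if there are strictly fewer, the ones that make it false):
is true only for:
  b=False, n=False;
  b=True, n=False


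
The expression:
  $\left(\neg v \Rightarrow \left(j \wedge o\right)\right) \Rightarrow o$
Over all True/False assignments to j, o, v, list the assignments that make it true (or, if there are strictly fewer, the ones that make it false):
is false only for:
  j=False, o=False, v=True;
  j=True, o=False, v=True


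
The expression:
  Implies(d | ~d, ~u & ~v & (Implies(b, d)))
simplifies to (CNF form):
~u & ~v & (d | ~b)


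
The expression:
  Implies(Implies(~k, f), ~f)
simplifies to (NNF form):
~f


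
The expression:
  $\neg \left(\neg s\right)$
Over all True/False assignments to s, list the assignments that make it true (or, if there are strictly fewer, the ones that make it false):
is true only for:
  s=True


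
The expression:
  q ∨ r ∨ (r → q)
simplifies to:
True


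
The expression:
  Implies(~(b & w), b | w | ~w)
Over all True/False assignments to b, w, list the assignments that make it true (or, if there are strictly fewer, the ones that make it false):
is always true.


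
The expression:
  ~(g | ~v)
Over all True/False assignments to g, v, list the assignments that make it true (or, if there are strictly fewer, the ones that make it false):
is true only for:
  g=False, v=True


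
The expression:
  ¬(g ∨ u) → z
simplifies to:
g ∨ u ∨ z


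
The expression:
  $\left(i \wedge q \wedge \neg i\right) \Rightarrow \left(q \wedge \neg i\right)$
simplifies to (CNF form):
$\text{True}$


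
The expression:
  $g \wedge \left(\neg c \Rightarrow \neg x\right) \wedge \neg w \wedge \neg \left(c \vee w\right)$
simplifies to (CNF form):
$g \wedge \neg c \wedge \neg w \wedge \neg x$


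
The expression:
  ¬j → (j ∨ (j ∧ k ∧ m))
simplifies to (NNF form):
j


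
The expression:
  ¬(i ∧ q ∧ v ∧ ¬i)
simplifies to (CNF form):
True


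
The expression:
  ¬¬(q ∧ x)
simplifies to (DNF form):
q ∧ x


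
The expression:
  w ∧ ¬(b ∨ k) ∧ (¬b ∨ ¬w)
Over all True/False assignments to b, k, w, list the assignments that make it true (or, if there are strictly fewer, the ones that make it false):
is true only for:
  b=False, k=False, w=True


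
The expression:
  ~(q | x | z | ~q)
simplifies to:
False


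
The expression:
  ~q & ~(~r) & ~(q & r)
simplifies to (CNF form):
r & ~q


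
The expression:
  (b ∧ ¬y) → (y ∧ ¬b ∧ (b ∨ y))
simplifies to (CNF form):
y ∨ ¬b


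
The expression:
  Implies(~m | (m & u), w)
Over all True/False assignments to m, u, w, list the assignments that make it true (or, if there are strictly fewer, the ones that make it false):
is false only for:
  m=False, u=False, w=False;
  m=False, u=True, w=False;
  m=True, u=True, w=False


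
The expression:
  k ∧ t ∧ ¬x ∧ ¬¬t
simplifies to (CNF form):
k ∧ t ∧ ¬x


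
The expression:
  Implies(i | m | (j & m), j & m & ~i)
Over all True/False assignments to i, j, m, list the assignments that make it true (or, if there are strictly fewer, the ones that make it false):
is true only for:
  i=False, j=False, m=False;
  i=False, j=True, m=False;
  i=False, j=True, m=True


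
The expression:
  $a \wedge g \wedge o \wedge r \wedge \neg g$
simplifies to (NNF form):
$\text{False}$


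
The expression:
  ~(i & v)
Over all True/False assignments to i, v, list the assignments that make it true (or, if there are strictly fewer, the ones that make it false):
is false only for:
  i=True, v=True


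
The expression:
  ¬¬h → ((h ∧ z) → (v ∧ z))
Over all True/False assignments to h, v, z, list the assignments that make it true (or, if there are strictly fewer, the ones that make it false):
is false only for:
  h=True, v=False, z=True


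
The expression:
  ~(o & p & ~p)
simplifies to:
True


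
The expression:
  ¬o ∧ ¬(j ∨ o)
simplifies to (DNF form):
¬j ∧ ¬o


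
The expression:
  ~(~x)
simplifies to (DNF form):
x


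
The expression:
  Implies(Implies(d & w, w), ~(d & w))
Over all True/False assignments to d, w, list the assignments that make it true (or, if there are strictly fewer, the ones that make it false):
is false only for:
  d=True, w=True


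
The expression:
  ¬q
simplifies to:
¬q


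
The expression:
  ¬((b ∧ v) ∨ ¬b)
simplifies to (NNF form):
b ∧ ¬v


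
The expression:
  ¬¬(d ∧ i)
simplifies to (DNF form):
d ∧ i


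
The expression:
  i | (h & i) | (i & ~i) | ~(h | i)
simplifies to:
i | ~h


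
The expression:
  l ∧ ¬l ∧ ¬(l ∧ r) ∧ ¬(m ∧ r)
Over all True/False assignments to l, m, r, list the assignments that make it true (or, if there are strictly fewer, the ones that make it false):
is never true.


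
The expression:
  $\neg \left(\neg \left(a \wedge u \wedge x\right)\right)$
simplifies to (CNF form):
$a \wedge u \wedge x$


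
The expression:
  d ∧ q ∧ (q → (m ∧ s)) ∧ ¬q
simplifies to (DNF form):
False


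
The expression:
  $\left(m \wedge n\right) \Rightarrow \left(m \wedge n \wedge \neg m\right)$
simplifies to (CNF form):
$\neg m \vee \neg n$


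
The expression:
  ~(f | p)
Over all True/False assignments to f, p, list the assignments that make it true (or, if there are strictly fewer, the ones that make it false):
is true only for:
  f=False, p=False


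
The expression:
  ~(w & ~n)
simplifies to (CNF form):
n | ~w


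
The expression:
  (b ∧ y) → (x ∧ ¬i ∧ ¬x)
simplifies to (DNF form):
¬b ∨ ¬y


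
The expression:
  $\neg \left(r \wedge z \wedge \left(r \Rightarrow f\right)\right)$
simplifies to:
$\neg f \vee \neg r \vee \neg z$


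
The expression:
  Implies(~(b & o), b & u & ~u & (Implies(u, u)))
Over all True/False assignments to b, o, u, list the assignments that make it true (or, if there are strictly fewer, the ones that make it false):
is true only for:
  b=True, o=True, u=False;
  b=True, o=True, u=True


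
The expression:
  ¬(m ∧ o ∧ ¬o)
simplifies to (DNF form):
True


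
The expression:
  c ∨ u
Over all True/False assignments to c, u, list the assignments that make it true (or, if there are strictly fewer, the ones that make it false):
is false only for:
  c=False, u=False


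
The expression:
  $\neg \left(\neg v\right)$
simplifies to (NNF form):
$v$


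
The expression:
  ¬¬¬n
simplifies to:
¬n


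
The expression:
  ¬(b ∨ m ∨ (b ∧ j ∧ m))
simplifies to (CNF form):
¬b ∧ ¬m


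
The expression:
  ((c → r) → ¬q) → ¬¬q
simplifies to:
q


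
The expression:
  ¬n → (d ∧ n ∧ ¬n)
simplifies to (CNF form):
n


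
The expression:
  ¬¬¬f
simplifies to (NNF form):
¬f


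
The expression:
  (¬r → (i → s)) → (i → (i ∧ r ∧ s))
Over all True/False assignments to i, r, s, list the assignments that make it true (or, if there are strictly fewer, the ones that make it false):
is false only for:
  i=True, r=False, s=True;
  i=True, r=True, s=False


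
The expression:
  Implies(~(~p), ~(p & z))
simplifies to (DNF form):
~p | ~z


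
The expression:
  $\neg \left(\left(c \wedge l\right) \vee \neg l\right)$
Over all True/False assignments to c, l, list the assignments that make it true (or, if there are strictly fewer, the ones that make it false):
is true only for:
  c=False, l=True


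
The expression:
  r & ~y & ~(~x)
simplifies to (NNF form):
r & x & ~y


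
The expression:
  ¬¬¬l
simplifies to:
¬l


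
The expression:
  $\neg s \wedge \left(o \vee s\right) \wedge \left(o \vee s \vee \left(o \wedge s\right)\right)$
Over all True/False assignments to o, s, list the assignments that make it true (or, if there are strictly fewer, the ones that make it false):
is true only for:
  o=True, s=False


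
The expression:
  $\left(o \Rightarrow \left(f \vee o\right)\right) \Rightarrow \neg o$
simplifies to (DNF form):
$\neg o$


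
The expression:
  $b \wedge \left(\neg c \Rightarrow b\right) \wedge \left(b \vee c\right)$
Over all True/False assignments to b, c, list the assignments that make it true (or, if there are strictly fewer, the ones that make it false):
is true only for:
  b=True, c=False;
  b=True, c=True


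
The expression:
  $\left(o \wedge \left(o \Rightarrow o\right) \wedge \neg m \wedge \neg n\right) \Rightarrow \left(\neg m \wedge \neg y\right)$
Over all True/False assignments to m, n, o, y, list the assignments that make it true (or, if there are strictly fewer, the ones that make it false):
is false only for:
  m=False, n=False, o=True, y=True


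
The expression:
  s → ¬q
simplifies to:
¬q ∨ ¬s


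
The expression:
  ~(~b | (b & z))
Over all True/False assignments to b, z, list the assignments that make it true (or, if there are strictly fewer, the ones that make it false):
is true only for:
  b=True, z=False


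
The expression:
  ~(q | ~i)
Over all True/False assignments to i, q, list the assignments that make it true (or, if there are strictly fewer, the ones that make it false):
is true only for:
  i=True, q=False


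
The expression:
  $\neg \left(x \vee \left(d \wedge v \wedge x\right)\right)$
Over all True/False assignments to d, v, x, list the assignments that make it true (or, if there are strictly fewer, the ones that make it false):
is true only for:
  d=False, v=False, x=False;
  d=False, v=True, x=False;
  d=True, v=False, x=False;
  d=True, v=True, x=False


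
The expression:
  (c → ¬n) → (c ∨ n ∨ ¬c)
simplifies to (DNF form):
True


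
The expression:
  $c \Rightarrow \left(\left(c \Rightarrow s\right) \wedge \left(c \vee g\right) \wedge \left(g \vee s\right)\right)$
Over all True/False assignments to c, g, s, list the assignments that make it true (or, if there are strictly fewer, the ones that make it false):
is false only for:
  c=True, g=False, s=False;
  c=True, g=True, s=False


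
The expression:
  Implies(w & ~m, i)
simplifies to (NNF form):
i | m | ~w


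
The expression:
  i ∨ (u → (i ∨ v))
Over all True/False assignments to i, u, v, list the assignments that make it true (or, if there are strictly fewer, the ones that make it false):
is false only for:
  i=False, u=True, v=False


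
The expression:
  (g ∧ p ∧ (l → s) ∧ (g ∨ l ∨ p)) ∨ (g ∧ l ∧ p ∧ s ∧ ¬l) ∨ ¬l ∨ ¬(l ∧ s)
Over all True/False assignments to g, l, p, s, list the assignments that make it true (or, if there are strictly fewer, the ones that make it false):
is false only for:
  g=False, l=True, p=False, s=True;
  g=False, l=True, p=True, s=True;
  g=True, l=True, p=False, s=True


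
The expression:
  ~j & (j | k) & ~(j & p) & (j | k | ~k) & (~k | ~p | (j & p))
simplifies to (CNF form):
k & ~j & ~p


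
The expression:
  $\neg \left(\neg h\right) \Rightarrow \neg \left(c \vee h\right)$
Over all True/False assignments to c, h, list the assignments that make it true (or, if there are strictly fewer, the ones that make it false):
is true only for:
  c=False, h=False;
  c=True, h=False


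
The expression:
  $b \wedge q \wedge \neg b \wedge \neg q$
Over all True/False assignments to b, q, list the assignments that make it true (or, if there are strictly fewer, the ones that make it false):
is never true.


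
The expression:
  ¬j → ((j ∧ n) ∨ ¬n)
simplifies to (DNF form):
j ∨ ¬n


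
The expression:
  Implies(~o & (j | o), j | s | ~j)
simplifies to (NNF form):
True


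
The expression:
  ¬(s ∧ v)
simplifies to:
¬s ∨ ¬v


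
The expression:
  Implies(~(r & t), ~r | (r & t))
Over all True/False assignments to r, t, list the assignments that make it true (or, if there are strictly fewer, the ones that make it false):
is false only for:
  r=True, t=False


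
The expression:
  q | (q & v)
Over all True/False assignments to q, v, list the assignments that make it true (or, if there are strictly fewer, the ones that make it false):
is true only for:
  q=True, v=False;
  q=True, v=True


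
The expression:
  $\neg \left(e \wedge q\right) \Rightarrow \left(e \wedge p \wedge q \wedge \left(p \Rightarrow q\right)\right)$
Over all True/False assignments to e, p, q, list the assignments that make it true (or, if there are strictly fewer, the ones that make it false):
is true only for:
  e=True, p=False, q=True;
  e=True, p=True, q=True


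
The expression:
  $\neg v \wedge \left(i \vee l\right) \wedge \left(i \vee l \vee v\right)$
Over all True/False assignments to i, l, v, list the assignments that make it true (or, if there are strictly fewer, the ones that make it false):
is true only for:
  i=False, l=True, v=False;
  i=True, l=False, v=False;
  i=True, l=True, v=False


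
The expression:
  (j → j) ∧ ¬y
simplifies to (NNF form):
¬y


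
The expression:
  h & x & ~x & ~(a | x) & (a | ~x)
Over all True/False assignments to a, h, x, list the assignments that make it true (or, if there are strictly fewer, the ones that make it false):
is never true.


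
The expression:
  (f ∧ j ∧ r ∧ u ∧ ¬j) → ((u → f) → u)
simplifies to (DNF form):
True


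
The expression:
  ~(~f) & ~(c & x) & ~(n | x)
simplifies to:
f & ~n & ~x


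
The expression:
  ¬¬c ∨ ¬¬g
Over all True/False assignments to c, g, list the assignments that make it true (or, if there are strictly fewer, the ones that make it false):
is false only for:
  c=False, g=False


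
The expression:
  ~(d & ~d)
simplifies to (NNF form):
True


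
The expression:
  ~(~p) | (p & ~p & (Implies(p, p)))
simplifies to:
p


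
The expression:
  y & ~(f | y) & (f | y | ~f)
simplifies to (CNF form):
False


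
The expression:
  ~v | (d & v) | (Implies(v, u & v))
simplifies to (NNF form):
d | u | ~v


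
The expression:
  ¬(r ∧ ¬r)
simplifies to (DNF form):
True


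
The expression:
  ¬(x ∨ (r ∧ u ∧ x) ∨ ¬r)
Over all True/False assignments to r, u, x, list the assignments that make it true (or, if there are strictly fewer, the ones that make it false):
is true only for:
  r=True, u=False, x=False;
  r=True, u=True, x=False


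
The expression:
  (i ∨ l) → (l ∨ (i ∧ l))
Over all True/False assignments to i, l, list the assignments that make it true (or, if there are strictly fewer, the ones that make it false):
is false only for:
  i=True, l=False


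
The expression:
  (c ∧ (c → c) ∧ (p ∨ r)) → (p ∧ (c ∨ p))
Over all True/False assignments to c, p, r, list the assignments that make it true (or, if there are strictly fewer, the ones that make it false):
is false only for:
  c=True, p=False, r=True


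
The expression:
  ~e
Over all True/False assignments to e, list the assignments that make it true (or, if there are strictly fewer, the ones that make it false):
is true only for:
  e=False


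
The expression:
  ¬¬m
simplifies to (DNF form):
m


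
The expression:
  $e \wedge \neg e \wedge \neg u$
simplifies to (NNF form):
$\text{False}$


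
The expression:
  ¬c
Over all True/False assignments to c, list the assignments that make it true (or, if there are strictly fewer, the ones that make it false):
is true only for:
  c=False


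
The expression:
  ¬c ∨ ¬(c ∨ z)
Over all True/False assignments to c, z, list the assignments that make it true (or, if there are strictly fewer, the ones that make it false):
is true only for:
  c=False, z=False;
  c=False, z=True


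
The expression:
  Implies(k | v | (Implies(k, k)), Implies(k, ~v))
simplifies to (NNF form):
~k | ~v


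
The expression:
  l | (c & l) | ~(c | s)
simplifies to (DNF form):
l | (~c & ~s)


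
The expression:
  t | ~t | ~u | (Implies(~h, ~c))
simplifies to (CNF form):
True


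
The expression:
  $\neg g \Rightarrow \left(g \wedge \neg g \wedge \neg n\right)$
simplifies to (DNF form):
$g$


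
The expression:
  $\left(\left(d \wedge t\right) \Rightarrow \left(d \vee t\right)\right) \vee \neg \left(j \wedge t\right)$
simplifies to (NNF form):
$\text{True}$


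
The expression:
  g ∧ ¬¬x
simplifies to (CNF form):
g ∧ x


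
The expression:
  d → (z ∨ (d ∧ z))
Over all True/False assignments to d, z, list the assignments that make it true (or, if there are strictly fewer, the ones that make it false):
is false only for:
  d=True, z=False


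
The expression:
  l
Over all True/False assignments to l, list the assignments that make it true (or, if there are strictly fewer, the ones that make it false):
is true only for:
  l=True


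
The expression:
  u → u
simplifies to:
True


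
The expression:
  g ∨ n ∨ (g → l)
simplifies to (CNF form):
True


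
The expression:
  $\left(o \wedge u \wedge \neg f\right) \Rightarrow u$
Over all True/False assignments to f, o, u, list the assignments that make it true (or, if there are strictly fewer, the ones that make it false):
is always true.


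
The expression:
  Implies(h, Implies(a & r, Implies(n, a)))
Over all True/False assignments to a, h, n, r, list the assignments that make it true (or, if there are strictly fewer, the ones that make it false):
is always true.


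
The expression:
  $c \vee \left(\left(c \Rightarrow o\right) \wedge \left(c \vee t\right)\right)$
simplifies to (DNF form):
$c \vee t$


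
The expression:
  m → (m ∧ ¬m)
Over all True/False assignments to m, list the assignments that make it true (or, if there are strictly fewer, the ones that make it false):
is true only for:
  m=False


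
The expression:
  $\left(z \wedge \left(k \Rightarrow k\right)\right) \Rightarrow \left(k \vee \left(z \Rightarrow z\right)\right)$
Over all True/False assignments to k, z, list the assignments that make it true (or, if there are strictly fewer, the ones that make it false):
is always true.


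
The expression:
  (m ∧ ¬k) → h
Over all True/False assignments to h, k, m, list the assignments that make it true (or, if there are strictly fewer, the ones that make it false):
is false only for:
  h=False, k=False, m=True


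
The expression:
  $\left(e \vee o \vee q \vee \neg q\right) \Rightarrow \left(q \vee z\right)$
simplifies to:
$q \vee z$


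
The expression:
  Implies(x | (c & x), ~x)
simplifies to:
~x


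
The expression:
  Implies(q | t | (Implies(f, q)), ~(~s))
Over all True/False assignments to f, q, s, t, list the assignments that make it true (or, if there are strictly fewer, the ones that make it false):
is false only for:
  f=False, q=False, s=False, t=False;
  f=False, q=False, s=False, t=True;
  f=False, q=True, s=False, t=False;
  f=False, q=True, s=False, t=True;
  f=True, q=False, s=False, t=True;
  f=True, q=True, s=False, t=False;
  f=True, q=True, s=False, t=True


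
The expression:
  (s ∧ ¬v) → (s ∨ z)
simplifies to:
True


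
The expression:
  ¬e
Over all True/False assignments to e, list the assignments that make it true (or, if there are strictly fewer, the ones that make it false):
is true only for:
  e=False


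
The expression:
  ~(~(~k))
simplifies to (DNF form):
~k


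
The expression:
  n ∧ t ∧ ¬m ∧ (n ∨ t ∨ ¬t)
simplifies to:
n ∧ t ∧ ¬m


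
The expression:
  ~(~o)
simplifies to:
o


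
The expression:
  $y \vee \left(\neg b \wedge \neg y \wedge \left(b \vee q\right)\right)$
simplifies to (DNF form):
$y \vee \left(q \wedge \neg b\right)$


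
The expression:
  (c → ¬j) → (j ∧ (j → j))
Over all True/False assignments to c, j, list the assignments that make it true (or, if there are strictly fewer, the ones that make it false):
is true only for:
  c=False, j=True;
  c=True, j=True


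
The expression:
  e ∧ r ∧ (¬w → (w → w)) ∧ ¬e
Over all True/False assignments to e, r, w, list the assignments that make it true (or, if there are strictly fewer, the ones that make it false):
is never true.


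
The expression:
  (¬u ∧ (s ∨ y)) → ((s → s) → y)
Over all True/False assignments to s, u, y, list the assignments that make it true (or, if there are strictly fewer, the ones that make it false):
is false only for:
  s=True, u=False, y=False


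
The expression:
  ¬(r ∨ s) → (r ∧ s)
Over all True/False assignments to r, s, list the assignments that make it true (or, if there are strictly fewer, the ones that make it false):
is false only for:
  r=False, s=False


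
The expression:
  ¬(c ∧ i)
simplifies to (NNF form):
¬c ∨ ¬i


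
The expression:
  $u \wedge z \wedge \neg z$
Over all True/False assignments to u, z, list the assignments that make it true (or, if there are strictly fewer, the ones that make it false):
is never true.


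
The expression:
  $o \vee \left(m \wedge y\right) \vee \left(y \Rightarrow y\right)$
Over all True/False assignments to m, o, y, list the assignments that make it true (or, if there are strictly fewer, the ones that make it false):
is always true.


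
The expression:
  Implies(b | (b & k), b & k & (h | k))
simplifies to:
k | ~b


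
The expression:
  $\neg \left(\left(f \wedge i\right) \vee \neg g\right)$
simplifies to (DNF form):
$\left(g \wedge \neg f\right) \vee \left(g \wedge \neg i\right)$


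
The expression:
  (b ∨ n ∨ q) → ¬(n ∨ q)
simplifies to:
¬n ∧ ¬q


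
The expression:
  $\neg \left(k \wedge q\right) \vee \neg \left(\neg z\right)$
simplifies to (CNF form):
$z \vee \neg k \vee \neg q$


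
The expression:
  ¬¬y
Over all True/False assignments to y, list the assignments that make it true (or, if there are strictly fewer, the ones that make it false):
is true only for:
  y=True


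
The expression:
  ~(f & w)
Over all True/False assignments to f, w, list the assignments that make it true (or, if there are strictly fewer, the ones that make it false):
is false only for:
  f=True, w=True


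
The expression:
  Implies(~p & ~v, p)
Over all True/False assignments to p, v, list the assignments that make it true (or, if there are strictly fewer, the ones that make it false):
is false only for:
  p=False, v=False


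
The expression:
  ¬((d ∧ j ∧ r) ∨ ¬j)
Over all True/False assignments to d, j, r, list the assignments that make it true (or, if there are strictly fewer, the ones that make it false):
is true only for:
  d=False, j=True, r=False;
  d=False, j=True, r=True;
  d=True, j=True, r=False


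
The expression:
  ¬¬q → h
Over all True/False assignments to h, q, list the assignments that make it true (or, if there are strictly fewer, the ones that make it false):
is false only for:
  h=False, q=True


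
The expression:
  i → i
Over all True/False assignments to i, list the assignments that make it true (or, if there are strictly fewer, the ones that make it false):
is always true.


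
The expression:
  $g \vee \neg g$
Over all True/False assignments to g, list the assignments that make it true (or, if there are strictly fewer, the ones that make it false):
is always true.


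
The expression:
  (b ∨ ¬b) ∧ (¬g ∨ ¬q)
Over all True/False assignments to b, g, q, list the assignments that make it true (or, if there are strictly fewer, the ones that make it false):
is false only for:
  b=False, g=True, q=True;
  b=True, g=True, q=True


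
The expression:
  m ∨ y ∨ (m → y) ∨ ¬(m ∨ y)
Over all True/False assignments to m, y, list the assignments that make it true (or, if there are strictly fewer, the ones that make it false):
is always true.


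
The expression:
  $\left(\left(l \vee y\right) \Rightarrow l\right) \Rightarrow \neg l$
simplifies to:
$\neg l$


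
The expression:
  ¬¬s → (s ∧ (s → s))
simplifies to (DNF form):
True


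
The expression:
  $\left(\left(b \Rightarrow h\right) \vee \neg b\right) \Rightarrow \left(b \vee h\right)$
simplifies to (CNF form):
$b \vee h$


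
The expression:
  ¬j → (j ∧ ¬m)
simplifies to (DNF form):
j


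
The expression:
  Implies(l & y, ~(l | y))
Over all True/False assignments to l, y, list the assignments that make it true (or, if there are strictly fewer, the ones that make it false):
is false only for:
  l=True, y=True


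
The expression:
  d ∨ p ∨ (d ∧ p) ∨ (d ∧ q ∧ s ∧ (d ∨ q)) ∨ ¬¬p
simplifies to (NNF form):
d ∨ p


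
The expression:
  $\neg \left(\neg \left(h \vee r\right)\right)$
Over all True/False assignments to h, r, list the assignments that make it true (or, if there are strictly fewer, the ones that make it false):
is false only for:
  h=False, r=False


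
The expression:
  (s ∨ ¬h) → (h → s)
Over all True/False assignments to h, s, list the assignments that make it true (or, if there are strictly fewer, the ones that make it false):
is always true.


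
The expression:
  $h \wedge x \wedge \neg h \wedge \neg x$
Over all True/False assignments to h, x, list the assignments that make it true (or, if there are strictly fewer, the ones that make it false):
is never true.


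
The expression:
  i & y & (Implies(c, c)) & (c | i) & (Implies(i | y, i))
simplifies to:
i & y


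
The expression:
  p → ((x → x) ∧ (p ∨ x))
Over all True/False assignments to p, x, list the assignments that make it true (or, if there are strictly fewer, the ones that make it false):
is always true.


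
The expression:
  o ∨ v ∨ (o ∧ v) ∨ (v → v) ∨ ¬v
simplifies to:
True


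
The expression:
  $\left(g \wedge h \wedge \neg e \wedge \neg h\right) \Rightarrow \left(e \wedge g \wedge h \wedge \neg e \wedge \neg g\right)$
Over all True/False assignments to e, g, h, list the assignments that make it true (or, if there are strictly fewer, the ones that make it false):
is always true.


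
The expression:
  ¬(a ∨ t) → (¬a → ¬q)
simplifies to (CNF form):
a ∨ t ∨ ¬q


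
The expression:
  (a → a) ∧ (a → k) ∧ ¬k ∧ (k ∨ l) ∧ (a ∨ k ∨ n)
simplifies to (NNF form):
l ∧ n ∧ ¬a ∧ ¬k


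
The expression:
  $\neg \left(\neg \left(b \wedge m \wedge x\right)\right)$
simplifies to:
$b \wedge m \wedge x$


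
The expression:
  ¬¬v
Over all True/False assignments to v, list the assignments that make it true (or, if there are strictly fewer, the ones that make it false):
is true only for:
  v=True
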